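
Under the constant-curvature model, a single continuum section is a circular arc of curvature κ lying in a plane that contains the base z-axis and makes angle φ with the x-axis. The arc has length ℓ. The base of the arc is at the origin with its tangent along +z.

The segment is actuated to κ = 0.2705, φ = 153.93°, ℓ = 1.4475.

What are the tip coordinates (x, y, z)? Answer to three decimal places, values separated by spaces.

-0.251 0.123 1.411

θ = κ·ℓ = 0.2705 × 1.4475 = 0.39155 rad
ρ = (1 − cos θ)/κ = (1 − 0.92432)/0.2705 = 0.27978
z = sin θ / κ = 0.38162/0.2705 = 1.41080
x = ρ cos φ = 0.27978 × cos(153.93°) = -0.25132
y = ρ sin φ = 0.27978 × sin(153.93°) = 0.12296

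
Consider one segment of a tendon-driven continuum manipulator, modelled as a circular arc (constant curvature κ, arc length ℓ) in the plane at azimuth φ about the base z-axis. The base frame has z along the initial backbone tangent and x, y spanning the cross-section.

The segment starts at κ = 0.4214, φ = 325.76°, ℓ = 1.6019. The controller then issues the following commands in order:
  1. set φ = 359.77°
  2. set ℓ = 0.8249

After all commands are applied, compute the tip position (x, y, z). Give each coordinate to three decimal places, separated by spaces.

0.142 -0.001 0.808

initial: κ=0.4214, φ=325.76°, ℓ=1.6019
cmd 1: set φ=359.77° → (κ,φ,ℓ)=(0.4214,359.77°,1.6019) → tip=(0.5204,-0.0021,1.4830)
cmd 2: set ℓ=0.8249 → (κ,φ,ℓ)=(0.4214,359.77°,0.8249) → tip=(0.1419,-0.0006,0.8084)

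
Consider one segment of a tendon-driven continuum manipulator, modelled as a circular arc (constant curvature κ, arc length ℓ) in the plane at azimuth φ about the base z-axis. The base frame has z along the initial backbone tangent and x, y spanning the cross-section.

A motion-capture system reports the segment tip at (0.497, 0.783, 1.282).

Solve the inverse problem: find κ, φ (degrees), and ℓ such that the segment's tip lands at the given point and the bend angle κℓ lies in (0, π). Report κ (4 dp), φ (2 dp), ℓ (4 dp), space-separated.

ρ = √(x²+y²) = √(0.497² + 0.783²) = 0.92741
φ = atan2(y, x) mod 360° = atan2(0.783, 0.497) = 57.5951°
|p|² = ρ² + z² = 0.92741² + 1.282² = 2.50362
κ = 2ρ / |p|² = 2×0.92741 / 2.50362 = 0.74086
θ = 2·atan2(ρ, z) = 2·atan2(0.92741, 1.282) = 1.25253 rad
ℓ = θ/κ = 1.25253/0.74086 = 1.69065

0.7409 57.60 1.6907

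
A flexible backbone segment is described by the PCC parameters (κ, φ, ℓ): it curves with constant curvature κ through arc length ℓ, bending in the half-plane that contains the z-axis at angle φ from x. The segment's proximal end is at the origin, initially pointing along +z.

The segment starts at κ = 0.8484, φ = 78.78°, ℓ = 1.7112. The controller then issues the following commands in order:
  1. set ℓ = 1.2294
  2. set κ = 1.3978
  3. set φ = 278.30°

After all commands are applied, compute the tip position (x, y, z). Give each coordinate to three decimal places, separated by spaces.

initial: κ=0.8484, φ=78.78°, ℓ=1.7112
cmd 1: set ℓ=1.2294 → (κ,φ,ℓ)=(0.8484,78.78°,1.2294) → tip=(0.1138,0.5739,1.0183)
cmd 2: set κ=1.3978 → (κ,φ,ℓ)=(1.3978,78.78°,1.2294) → tip=(0.1597,0.8050,0.7076)
cmd 3: set φ=278.30° → (κ,φ,ℓ)=(1.3978,278.30°,1.2294) → tip=(0.1185,-0.8121,0.7076)

0.118 -0.812 0.708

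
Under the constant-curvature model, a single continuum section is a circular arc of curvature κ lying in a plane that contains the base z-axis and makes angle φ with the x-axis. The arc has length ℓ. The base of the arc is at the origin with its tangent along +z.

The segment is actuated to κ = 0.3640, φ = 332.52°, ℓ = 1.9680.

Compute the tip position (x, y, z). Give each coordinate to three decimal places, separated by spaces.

θ = κ·ℓ = 0.3640 × 1.9680 = 0.71635 rad
ρ = (1 − cos θ)/κ = (1 − 0.75421)/0.3640 = 0.67526
z = sin θ / κ = 0.65664/0.3640 = 1.80395
x = ρ cos φ = 0.67526 × cos(332.52°) = 0.59907
y = ρ sin φ = 0.67526 × sin(332.52°) = -0.31159

0.599 -0.312 1.804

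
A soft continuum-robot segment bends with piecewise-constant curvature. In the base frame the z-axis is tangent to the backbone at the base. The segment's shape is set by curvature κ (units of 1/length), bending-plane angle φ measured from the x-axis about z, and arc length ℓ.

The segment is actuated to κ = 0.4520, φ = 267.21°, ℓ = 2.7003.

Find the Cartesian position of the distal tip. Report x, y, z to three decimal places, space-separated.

θ = κ·ℓ = 0.4520 × 2.7003 = 1.22054 rad
ρ = (1 − cos θ)/κ = (1 − 0.34314)/0.4520 = 1.45322
z = sin θ / κ = 0.93928/0.4520 = 2.07806
x = ρ cos φ = 1.45322 × cos(267.21°) = -0.07074
y = ρ sin φ = 1.45322 × sin(267.21°) = -1.45150

-0.071 -1.452 2.078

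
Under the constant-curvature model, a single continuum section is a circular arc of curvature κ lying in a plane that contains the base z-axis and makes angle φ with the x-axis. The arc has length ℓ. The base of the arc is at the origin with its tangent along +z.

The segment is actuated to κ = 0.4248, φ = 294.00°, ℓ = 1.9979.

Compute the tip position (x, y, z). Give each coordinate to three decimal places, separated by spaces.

θ = κ·ℓ = 0.4248 × 1.9979 = 0.84871 rad
ρ = (1 − cos θ)/κ = (1 − 0.66095)/0.4248 = 0.79813
z = sin θ / κ = 0.75043/0.4248 = 1.76654
x = ρ cos φ = 0.79813 × cos(294.00°) = 0.32463
y = ρ sin φ = 0.79813 × sin(294.00°) = -0.72913

0.325 -0.729 1.767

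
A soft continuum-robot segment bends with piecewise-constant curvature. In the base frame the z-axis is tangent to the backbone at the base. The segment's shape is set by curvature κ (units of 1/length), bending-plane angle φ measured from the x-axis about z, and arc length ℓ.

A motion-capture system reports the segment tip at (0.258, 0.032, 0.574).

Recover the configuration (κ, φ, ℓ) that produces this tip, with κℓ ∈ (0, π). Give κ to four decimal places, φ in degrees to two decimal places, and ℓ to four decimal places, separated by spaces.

1.3095 7.07 0.6495

ρ = √(x²+y²) = √(0.258² + 0.032²) = 0.25998
φ = atan2(y, x) mod 360° = atan2(0.032, 0.258) = 7.0703°
|p|² = ρ² + z² = 0.25998² + 0.574² = 0.39706
κ = 2ρ / |p|² = 2×0.25998 / 0.39706 = 1.30950
θ = 2·atan2(ρ, z) = 2·atan2(0.25998, 0.574) = 0.85056 rad
ℓ = θ/κ = 0.85056/1.30950 = 0.64953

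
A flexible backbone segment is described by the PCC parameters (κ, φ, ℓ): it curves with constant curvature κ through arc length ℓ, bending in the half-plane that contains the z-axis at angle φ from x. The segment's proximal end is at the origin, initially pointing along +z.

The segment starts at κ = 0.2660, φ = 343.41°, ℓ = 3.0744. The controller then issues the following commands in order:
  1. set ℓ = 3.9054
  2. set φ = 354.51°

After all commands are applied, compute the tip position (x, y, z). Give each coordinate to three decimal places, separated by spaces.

1.844 -0.177 3.240

initial: κ=0.2660, φ=343.41°, ℓ=3.0744
cmd 1: set ℓ=3.9054 → (κ,φ,ℓ)=(0.2660,343.41°,3.9054) → tip=(1.7754,-0.5289,3.2399)
cmd 2: set φ=354.51° → (κ,φ,ℓ)=(0.2660,354.51°,3.9054) → tip=(1.8440,-0.1772,3.2399)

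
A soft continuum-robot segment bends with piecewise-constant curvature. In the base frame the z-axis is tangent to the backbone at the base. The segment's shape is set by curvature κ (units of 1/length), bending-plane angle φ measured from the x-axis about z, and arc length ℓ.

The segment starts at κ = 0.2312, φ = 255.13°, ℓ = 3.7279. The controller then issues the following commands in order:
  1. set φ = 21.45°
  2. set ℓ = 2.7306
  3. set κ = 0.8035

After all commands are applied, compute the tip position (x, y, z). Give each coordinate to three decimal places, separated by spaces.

initial: κ=0.2312, φ=255.13°, ℓ=3.7279
cmd 1: set φ=21.45° → (κ,φ,ℓ)=(0.2312,21.45°,3.7279) → tip=(1.4049,0.5520,3.2832)
cmd 2: set ℓ=2.7306 → (κ,φ,ℓ)=(0.2312,21.45°,2.7306) → tip=(0.7759,0.3049,2.5528)
cmd 3: set κ=0.8035 → (κ,φ,ℓ)=(0.8035,21.45°,2.7306) → tip=(1.8344,0.7208,1.0106)

1.834 0.721 1.011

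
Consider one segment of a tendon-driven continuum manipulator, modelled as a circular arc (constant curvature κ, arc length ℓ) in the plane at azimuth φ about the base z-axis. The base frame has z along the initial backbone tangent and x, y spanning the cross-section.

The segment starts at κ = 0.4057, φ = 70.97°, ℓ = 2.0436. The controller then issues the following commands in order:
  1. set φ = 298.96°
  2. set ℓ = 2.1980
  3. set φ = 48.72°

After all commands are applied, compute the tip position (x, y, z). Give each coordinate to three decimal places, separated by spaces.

initial: κ=0.4057, φ=70.97°, ℓ=2.0436
cmd 1: set φ=298.96° → (κ,φ,ℓ)=(0.4057,298.96°,2.0436) → tip=(0.3872,-0.6997,1.8174)
cmd 2: set ℓ=2.1980 → (κ,φ,ℓ)=(0.4057,298.96°,2.1980) → tip=(0.4439,-0.8021,1.9181)
cmd 3: set φ=48.72° → (κ,φ,ℓ)=(0.4057,48.72°,2.1980) → tip=(0.6048,0.6889,1.9181)

0.605 0.689 1.918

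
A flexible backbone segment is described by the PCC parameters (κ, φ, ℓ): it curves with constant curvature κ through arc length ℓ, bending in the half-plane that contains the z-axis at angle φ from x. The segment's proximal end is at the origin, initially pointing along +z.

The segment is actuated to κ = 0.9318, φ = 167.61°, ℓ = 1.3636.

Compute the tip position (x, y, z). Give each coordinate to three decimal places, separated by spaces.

-0.738 0.162 1.025

θ = κ·ℓ = 0.9318 × 1.3636 = 1.27060 rad
ρ = (1 − cos θ)/κ = (1 − 0.29571)/0.9318 = 0.75584
z = sin θ / κ = 0.95528/0.9318 = 1.02520
x = ρ cos φ = 0.75584 × cos(167.61°) = -0.73824
y = ρ sin φ = 0.75584 × sin(167.61°) = 0.16218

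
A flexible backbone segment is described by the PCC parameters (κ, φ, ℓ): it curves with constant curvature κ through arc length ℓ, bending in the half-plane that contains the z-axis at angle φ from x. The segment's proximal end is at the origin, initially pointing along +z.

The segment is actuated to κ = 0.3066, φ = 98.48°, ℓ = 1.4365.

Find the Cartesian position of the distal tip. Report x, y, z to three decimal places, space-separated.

θ = κ·ℓ = 0.3066 × 1.4365 = 0.44043 rad
ρ = (1 − cos θ)/κ = (1 − 0.90457)/0.3066 = 0.31126
z = sin θ / κ = 0.42633/0.3066 = 1.39051
x = ρ cos φ = 0.31126 × cos(98.48°) = -0.04590
y = ρ sin φ = 0.31126 × sin(98.48°) = 0.30786

-0.046 0.308 1.391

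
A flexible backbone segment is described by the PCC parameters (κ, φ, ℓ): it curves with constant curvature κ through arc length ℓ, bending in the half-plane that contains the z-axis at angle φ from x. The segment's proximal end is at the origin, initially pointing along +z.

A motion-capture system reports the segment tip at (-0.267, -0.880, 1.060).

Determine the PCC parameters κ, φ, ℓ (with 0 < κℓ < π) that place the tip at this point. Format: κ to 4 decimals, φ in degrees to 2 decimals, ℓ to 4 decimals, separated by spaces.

ρ = √(x²+y²) = √(-0.267² + -0.880²) = 0.91961
φ = atan2(y, x) mod 360° = atan2(-0.880, -0.267) = 253.1217°
|p|² = ρ² + z² = 0.91961² + 1.060² = 1.96929
κ = 2ρ / |p|² = 2×0.91961 / 1.96929 = 0.93395
θ = 2·atan2(ρ, z) = 2·atan2(0.91961, 1.060) = 1.42920 rad
ℓ = θ/κ = 1.42920/0.93395 = 1.53027

0.9340 253.12 1.5303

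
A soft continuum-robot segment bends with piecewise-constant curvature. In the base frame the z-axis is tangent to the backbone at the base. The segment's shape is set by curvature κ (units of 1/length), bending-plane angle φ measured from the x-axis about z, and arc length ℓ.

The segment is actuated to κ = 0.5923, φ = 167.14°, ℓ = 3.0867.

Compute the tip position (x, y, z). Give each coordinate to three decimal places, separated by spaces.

-2.065 0.471 1.633

θ = κ·ℓ = 0.5923 × 3.0867 = 1.82825 rad
ρ = (1 − cos θ)/κ = (1 − -0.25462)/0.5923 = 2.11822
z = sin θ / κ = 0.96704/0.5923 = 1.63269
x = ρ cos φ = 2.11822 × cos(167.14°) = -2.06509
y = ρ sin φ = 2.11822 × sin(167.14°) = 0.47145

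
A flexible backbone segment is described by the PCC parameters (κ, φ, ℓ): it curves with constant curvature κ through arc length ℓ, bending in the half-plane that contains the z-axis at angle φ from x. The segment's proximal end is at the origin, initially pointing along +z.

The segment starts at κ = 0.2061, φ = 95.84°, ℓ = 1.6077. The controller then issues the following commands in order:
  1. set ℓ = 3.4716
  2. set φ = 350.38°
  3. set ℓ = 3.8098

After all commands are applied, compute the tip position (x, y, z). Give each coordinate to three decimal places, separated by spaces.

initial: κ=0.2061, φ=95.84°, ℓ=1.6077
cmd 1: set ℓ=3.4716 → (κ,φ,ℓ)=(0.2061,95.84°,3.4716) → tip=(-0.1211,1.1837,3.1829)
cmd 2: set φ=350.38° → (κ,φ,ℓ)=(0.2061,350.38°,3.4716) → tip=(1.1731,-0.1988,3.1829)
cmd 3: set ℓ=3.8098 → (κ,φ,ℓ)=(0.2061,350.38°,3.8098) → tip=(1.4005,-0.2374,3.4302)

1.400 -0.237 3.430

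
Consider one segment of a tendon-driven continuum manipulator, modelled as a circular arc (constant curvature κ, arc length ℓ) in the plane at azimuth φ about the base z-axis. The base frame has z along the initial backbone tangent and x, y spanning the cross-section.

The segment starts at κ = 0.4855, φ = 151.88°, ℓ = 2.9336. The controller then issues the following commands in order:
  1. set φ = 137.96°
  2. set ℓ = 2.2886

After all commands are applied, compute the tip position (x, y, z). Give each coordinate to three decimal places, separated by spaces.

initial: κ=0.4855, φ=151.88°, ℓ=2.9336
cmd 1: set φ=137.96° → (κ,φ,ℓ)=(0.4855,137.96°,2.9336) → tip=(-1.3064,1.1779,2.0377)
cmd 2: set ℓ=2.2886 → (κ,φ,ℓ)=(0.4855,137.96°,2.2886) → tip=(-0.8510,0.7674,1.8459)

-0.851 0.767 1.846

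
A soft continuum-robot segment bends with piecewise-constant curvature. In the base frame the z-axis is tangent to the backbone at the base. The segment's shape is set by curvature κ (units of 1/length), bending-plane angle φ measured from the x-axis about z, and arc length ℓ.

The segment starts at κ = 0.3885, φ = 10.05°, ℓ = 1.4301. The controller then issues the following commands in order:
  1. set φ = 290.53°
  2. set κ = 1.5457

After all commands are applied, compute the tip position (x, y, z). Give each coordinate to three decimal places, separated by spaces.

0.362 -0.968 0.519

initial: κ=0.3885, φ=10.05°, ℓ=1.4301
cmd 1: set φ=290.53° → (κ,φ,ℓ)=(0.3885,290.53°,1.4301) → tip=(0.1358,-0.3626,1.3577)
cmd 2: set κ=1.5457 → (κ,φ,ℓ)=(1.5457,290.53°,1.4301) → tip=(0.3623,-0.9675,0.5190)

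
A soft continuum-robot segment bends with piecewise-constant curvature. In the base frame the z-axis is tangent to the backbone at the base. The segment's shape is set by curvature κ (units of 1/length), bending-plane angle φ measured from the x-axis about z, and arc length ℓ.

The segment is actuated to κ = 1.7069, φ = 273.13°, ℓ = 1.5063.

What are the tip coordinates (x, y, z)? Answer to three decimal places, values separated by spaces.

θ = κ·ℓ = 1.7069 × 1.5063 = 2.57110 rad
ρ = (1 − cos θ)/κ = (1 − -0.84164)/1.7069 = 1.07894
z = sin θ / κ = 0.54004/1.7069 = 0.31639
x = ρ cos φ = 1.07894 × cos(273.13°) = 0.05891
y = ρ sin φ = 1.07894 × sin(273.13°) = -1.07733

0.059 -1.077 0.316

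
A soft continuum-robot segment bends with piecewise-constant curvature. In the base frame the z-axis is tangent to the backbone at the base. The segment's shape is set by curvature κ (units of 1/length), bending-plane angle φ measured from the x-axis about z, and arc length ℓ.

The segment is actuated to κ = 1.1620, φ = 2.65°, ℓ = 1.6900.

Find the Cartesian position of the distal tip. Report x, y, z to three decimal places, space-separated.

1.189 0.055 0.795

θ = κ·ℓ = 1.1620 × 1.6900 = 1.96378 rad
ρ = (1 − cos θ)/κ = (1 − -0.38295)/1.1620 = 1.19014
z = sin θ / κ = 0.92377/1.1620 = 0.79498
x = ρ cos φ = 1.19014 × cos(2.65°) = 1.18887
y = ρ sin φ = 1.19014 × sin(2.65°) = 0.05503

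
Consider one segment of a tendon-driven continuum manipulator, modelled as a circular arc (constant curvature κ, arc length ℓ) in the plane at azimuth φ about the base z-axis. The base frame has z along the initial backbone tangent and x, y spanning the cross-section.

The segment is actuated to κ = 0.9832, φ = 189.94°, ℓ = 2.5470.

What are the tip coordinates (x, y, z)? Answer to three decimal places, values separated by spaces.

-1.807 -0.317 0.605

θ = κ·ℓ = 0.9832 × 2.5470 = 2.50421 rad
ρ = (1 − cos θ)/κ = (1 − -0.80366)/0.9832 = 1.83448
z = sin θ / κ = 0.59509/0.9832 = 0.60526
x = ρ cos φ = 1.83448 × cos(189.94°) = -1.80694
y = ρ sin φ = 1.83448 × sin(189.94°) = -0.31666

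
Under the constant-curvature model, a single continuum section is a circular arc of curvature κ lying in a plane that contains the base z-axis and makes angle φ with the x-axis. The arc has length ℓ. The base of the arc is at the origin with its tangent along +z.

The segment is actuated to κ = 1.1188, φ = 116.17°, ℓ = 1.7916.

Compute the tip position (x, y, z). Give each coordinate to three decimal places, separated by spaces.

-0.560 1.139 0.811

θ = κ·ℓ = 1.1188 × 1.7916 = 2.00444 rad
ρ = (1 − cos θ)/κ = (1 − -0.42018)/1.1188 = 1.26938
z = sin θ / κ = 0.90744/1.1188 = 0.81108
x = ρ cos φ = 1.26938 × cos(116.17°) = -0.55984
y = ρ sin φ = 1.26938 × sin(116.17°) = 1.13925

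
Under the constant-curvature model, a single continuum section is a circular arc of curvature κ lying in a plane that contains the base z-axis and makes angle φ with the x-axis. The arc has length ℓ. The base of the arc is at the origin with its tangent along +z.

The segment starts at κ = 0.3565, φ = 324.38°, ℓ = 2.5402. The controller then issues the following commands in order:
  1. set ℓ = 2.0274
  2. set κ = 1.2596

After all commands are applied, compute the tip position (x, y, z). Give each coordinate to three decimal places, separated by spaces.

1.182 -0.847 0.440

initial: κ=0.3565, φ=324.38°, ℓ=2.5402
cmd 1: set ℓ=2.0274 → (κ,φ,ℓ)=(0.3565,324.38°,2.0274) → tip=(0.5701,-0.4085,1.8554)
cmd 2: set κ=1.2596 → (κ,φ,ℓ)=(1.2596,324.38°,2.0274) → tip=(1.1824,-0.8471,0.4403)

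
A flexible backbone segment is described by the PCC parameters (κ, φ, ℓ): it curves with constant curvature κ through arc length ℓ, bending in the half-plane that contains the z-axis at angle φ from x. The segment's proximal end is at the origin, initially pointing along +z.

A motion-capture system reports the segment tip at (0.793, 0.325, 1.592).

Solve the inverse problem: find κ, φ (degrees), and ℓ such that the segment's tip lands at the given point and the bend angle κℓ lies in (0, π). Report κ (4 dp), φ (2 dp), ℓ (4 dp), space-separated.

0.5243 22.29 1.8837

ρ = √(x²+y²) = √(0.793² + 0.325²) = 0.85701
φ = atan2(y, x) mod 360° = atan2(0.325, 0.793) = 22.2856°
|p|² = ρ² + z² = 0.85701² + 1.592² = 3.26894
κ = 2ρ / |p|² = 2×0.85701 / 3.26894 = 0.52434
θ = 2·atan2(ρ, z) = 2·atan2(0.85701, 1.592) = 0.98767 rad
ℓ = θ/κ = 0.98767/0.52434 = 1.88365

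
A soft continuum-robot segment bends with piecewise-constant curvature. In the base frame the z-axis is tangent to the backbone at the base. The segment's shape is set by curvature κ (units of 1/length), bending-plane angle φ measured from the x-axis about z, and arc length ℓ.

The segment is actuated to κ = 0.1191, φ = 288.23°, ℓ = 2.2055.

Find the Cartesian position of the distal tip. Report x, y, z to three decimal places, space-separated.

θ = κ·ℓ = 0.1191 × 2.2055 = 0.26268 rad
ρ = (1 − cos θ)/κ = (1 − 0.96570)/0.1191 = 0.28800
z = sin θ / κ = 0.25966/0.1191 = 2.18022
x = ρ cos φ = 0.28800 × cos(288.23°) = 0.09010
y = ρ sin φ = 0.28800 × sin(288.23°) = -0.27355

0.090 -0.274 2.180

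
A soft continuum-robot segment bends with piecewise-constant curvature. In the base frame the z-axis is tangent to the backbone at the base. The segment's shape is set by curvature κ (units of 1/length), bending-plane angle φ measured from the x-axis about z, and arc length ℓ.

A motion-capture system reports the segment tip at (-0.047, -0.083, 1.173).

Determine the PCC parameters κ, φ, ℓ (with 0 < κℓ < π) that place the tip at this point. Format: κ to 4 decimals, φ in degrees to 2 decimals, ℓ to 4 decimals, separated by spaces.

ρ = √(x²+y²) = √(-0.047² + -0.083²) = 0.09538
φ = atan2(y, x) mod 360° = atan2(-0.083, -0.047) = 240.4786°
|p|² = ρ² + z² = 0.09538² + 1.173² = 1.38503
κ = 2ρ / |p|² = 2×0.09538 / 1.38503 = 0.13774
θ = 2·atan2(ρ, z) = 2·atan2(0.09538, 1.173) = 0.16227 rad
ℓ = θ/κ = 0.16227/0.13774 = 1.17816

0.1377 240.48 1.1782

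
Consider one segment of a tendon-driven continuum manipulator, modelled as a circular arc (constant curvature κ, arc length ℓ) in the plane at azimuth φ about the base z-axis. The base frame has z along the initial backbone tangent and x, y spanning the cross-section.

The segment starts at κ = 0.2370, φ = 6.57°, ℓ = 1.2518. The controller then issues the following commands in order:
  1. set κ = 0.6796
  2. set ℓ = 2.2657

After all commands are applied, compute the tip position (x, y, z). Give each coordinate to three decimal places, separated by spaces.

initial: κ=0.2370, φ=6.57°, ℓ=1.2518
cmd 1: set κ=0.6796 → (κ,φ,ℓ)=(0.6796,6.57°,1.2518) → tip=(0.4978,0.0573,1.1062)
cmd 2: set ℓ=2.2657 → (κ,φ,ℓ)=(0.6796,6.57°,2.2657) → tip=(1.4164,0.1631,1.4707)

1.416 0.163 1.471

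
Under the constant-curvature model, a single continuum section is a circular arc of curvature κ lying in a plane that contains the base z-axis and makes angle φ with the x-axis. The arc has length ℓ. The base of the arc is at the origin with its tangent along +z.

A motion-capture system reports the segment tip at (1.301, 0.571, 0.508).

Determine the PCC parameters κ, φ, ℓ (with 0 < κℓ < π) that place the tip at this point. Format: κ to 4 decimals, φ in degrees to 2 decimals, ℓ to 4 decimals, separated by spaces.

ρ = √(x²+y²) = √(1.301² + 0.571²) = 1.42079
φ = atan2(y, x) mod 360° = atan2(0.571, 1.301) = 23.6963°
|p|² = ρ² + z² = 1.42079² + 0.508² = 2.27671
κ = 2ρ / |p|² = 2×1.42079 / 2.27671 = 1.24811
θ = 2·atan2(ρ, z) = 2·atan2(1.42079, 0.508) = 2.45483 rad
ℓ = θ/κ = 2.45483/1.24811 = 1.96684

1.2481 23.70 1.9668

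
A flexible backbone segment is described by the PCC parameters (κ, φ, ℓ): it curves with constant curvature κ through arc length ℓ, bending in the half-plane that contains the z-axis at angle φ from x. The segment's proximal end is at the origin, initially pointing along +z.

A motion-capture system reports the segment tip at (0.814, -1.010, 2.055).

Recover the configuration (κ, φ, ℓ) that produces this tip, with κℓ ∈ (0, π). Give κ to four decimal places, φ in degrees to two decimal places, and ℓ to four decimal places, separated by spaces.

ρ = √(x²+y²) = √(0.814² + -1.010²) = 1.29719
φ = atan2(y, x) mod 360° = atan2(-1.010, 0.814) = 308.8668°
|p|² = ρ² + z² = 1.29719² + 2.055² = 5.90572
κ = 2ρ / |p|² = 2×1.29719 / 5.90572 = 0.43930
θ = 2·atan2(ρ, z) = 2·atan2(1.29719, 2.055) = 1.12614 rad
ℓ = θ/κ = 1.12614/0.43930 = 2.56350

0.4393 308.87 2.5635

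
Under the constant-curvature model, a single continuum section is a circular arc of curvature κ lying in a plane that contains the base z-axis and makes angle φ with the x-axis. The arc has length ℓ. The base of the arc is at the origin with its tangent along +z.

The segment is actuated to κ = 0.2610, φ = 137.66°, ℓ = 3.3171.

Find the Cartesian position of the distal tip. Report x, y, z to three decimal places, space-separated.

θ = κ·ℓ = 0.2610 × 3.3171 = 0.86576 rad
ρ = (1 − cos θ)/κ = (1 − 0.64806)/0.2610 = 1.34843
z = sin θ / κ = 0.76159/0.2610 = 2.91797
x = ρ cos φ = 1.34843 × cos(137.66°) = -0.99671
y = ρ sin φ = 1.34843 × sin(137.66°) = 0.90821

-0.997 0.908 2.918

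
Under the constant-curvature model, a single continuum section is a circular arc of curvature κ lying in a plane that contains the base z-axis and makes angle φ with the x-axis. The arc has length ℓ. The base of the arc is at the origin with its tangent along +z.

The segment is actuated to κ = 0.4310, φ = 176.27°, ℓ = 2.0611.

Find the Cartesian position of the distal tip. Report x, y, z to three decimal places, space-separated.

θ = κ·ℓ = 0.4310 × 2.0611 = 0.88833 rad
ρ = (1 − cos θ)/κ = (1 − 0.63071)/0.4310 = 0.85683
z = sin θ / κ = 0.77602/0.4310 = 1.80052
x = ρ cos φ = 0.85683 × cos(176.27°) = -0.85502
y = ρ sin φ = 0.85683 × sin(176.27°) = 0.05574

-0.855 0.056 1.801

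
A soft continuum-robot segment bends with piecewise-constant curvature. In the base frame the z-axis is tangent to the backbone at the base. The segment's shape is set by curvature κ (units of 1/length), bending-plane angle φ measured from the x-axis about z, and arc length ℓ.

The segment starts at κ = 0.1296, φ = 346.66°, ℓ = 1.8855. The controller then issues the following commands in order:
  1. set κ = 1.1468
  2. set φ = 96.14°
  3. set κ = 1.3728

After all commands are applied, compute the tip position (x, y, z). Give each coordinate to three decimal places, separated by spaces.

-0.144 1.341 0.383

initial: κ=0.1296, φ=346.66°, ℓ=1.8855
cmd 1: set κ=1.1468 → (κ,φ,ℓ)=(1.1468,346.66°,1.8855) → tip=(1.3216,-0.3134,0.7238)
cmd 2: set φ=96.14° → (κ,φ,ℓ)=(1.1468,96.14°,1.8855) → tip=(-0.1453,1.3504,0.7238)
cmd 3: set κ=1.3728 → (κ,φ,ℓ)=(1.3728,96.14°,1.8855) → tip=(-0.1442,1.3405,0.3827)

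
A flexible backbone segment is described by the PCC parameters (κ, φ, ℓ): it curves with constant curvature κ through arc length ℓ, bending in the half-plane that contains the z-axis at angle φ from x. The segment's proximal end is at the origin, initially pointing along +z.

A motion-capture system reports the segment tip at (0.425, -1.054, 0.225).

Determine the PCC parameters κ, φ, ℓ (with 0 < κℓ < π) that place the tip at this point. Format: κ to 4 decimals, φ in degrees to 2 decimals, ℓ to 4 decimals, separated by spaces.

1.6935 291.96 1.6243

ρ = √(x²+y²) = √(0.425² + -1.054²) = 1.13646
φ = atan2(y, x) mod 360° = atan2(-1.054, 0.425) = 291.9606°
|p|² = ρ² + z² = 1.13646² + 0.225² = 1.34217
κ = 2ρ / |p|² = 2×1.13646 / 1.34217 = 1.69347
θ = 2·atan2(ρ, z) = 2·atan2(1.13646, 0.225) = 2.75068 rad
ℓ = θ/κ = 2.75068/1.69347 = 1.62429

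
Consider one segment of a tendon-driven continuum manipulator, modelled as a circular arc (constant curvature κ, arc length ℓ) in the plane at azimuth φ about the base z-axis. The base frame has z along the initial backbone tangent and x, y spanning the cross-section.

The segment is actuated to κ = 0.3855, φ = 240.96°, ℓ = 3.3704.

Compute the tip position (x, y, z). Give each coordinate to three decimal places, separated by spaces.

θ = κ·ℓ = 0.3855 × 3.3704 = 1.29929 rad
ρ = (1 − cos θ)/κ = (1 − 0.26818)/0.3855 = 1.89836
z = sin θ / κ = 0.96337/0.3855 = 2.49901
x = ρ cos φ = 1.89836 × cos(240.96°) = -0.92150
y = ρ sin φ = 1.89836 × sin(240.96°) = -1.65970

-0.922 -1.660 2.499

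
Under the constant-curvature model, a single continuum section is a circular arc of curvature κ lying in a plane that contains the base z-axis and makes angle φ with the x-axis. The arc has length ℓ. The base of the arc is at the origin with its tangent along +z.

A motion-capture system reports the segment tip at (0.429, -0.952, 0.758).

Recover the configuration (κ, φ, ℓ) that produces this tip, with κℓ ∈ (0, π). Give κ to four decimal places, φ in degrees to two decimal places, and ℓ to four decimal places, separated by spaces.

1.2544 294.26 1.5034

ρ = √(x²+y²) = √(0.429² + -0.952²) = 1.04420
φ = atan2(y, x) mod 360° = atan2(-0.952, 0.429) = 294.2578°
|p|² = ρ² + z² = 1.04420² + 0.758² = 1.66491
κ = 2ρ / |p|² = 2×1.04420 / 1.66491 = 1.25436
θ = 2·atan2(ρ, z) = 2·atan2(1.04420, 0.758) = 1.88577 rad
ℓ = θ/κ = 1.88577/1.25436 = 1.50338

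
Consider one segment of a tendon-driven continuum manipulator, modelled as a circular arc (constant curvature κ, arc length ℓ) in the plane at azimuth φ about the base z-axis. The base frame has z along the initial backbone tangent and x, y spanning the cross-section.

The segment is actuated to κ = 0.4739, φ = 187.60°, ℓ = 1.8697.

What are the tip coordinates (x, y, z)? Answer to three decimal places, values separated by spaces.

θ = κ·ℓ = 0.4739 × 1.8697 = 0.88605 rad
ρ = (1 − cos θ)/κ = (1 − 0.63248)/0.4739 = 0.77553
z = sin θ / κ = 0.77458/0.4739 = 1.63448
x = ρ cos φ = 0.77553 × cos(187.60°) = -0.76872
y = ρ sin φ = 0.77553 × sin(187.60°) = -0.10257

-0.769 -0.103 1.634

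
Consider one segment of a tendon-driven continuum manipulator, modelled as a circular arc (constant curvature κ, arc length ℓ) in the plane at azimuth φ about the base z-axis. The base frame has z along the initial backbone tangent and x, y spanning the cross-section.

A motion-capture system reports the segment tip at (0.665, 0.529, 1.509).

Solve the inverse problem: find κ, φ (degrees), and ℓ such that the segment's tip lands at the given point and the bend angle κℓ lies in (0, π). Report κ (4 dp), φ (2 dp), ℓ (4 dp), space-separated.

0.5667 38.50 1.8101

ρ = √(x²+y²) = √(0.665² + 0.529²) = 0.84974
φ = atan2(y, x) mod 360° = atan2(0.529, 0.665) = 38.5019°
|p|² = ρ² + z² = 0.84974² + 1.509² = 2.99915
κ = 2ρ / |p|² = 2×0.84974 / 2.99915 = 0.56666
θ = 2·atan2(ρ, z) = 2·atan2(0.84974, 1.509) = 1.02572 rad
ℓ = θ/κ = 1.02572/0.56666 = 1.81012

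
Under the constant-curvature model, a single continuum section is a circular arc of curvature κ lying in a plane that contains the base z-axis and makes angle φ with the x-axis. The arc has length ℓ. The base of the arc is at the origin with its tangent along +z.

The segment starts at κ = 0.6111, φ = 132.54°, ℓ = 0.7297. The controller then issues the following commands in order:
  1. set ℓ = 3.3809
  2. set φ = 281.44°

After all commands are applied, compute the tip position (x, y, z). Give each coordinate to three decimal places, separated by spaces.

0.479 -2.366 1.440

initial: κ=0.6111, φ=132.54°, ℓ=0.7297
cmd 1: set ℓ=3.3809 → (κ,φ,ℓ)=(0.6111,132.54°,3.3809) → tip=(-1.6322,1.7787,1.4398)
cmd 2: set φ=281.44° → (κ,φ,ℓ)=(0.6111,281.44°,3.3809) → tip=(0.4788,-2.3662,1.4398)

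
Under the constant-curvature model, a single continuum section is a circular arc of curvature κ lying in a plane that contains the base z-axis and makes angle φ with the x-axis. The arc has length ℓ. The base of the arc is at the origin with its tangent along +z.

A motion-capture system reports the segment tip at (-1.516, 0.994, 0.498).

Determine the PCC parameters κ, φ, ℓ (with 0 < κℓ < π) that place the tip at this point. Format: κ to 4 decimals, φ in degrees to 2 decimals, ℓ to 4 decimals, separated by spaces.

1.0258 146.75 2.5398

ρ = √(x²+y²) = √(-1.516² + 0.994²) = 1.81281
φ = atan2(y, x) mod 360° = atan2(0.994, -1.516) = 146.7482°
|p|² = ρ² + z² = 1.81281² + 0.498² = 3.53430
κ = 2ρ / |p|² = 2×1.81281 / 3.53430 = 1.02584
θ = 2·atan2(ρ, z) = 2·atan2(1.81281, 0.498) = 2.60540 rad
ℓ = θ/κ = 2.60540/1.02584 = 2.53977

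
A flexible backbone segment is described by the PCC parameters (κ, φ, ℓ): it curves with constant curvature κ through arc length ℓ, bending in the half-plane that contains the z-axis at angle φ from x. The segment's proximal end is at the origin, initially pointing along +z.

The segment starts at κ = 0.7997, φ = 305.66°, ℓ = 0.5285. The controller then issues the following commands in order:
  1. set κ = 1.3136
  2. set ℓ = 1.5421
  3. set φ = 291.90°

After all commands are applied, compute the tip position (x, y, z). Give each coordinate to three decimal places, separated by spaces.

initial: κ=0.7997, φ=305.66°, ℓ=0.5285
cmd 1: set κ=1.3136 → (κ,φ,ℓ)=(1.3136,305.66°,0.5285) → tip=(0.1027,-0.1432,0.4871)
cmd 2: set ℓ=1.5421 → (κ,φ,ℓ)=(1.3136,305.66°,1.5421) → tip=(0.6388,-0.8903,0.6838)
cmd 3: set φ=291.90° → (κ,φ,ℓ)=(1.3136,291.90°,1.5421) → tip=(0.4087,-1.0167,0.6838)

0.409 -1.017 0.684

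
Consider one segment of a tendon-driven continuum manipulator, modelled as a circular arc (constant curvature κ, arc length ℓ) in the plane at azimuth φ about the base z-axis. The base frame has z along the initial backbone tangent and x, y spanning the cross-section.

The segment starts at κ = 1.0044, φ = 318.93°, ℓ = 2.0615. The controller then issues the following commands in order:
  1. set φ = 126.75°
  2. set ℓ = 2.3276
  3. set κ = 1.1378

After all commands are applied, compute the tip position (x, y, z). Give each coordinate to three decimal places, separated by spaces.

-0.989 1.324 0.416

initial: κ=1.0044, φ=318.93°, ℓ=2.0615
cmd 1: set φ=126.75° → (κ,φ,ℓ)=(1.0044,126.75°,2.0615) → tip=(-0.8812,1.1800,0.8738)
cmd 2: set ℓ=2.3276 → (κ,φ,ℓ)=(1.0044,126.75°,2.3276) → tip=(-1.0091,1.3514,0.7168)
cmd 3: set κ=1.1378 → (κ,φ,ℓ)=(1.1378,126.75°,2.3276) → tip=(-0.9890,1.3245,0.4161)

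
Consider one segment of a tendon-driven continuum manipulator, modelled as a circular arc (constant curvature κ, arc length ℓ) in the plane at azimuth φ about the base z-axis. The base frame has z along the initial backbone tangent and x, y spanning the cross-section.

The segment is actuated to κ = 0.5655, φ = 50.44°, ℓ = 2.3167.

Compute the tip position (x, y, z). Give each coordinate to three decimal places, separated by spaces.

0.836 1.012 1.709

θ = κ·ℓ = 0.5655 × 2.3167 = 1.31009 rad
ρ = (1 − cos θ)/κ = (1 − 0.25776)/0.5655 = 1.31254
z = sin θ / κ = 0.96621/0.5655 = 1.70859
x = ρ cos φ = 1.31254 × cos(50.44°) = 0.83594
y = ρ sin φ = 1.31254 × sin(50.44°) = 1.01191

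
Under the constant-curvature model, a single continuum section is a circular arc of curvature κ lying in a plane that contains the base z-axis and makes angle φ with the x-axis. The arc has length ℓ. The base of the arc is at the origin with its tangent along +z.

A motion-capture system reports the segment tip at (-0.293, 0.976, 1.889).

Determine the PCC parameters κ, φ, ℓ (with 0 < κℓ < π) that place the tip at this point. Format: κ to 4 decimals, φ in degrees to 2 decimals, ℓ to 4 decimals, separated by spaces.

0.4424 106.71 2.2364

ρ = √(x²+y²) = √(-0.293² + 0.976²) = 1.01903
φ = atan2(y, x) mod 360° = atan2(0.976, -0.293) = 106.7100°
|p|² = ρ² + z² = 1.01903² + 1.889² = 4.60675
κ = 2ρ / |p|² = 2×1.01903 / 4.60675 = 0.44241
θ = 2·atan2(ρ, z) = 2·atan2(1.01903, 1.889) = 0.98942 rad
ℓ = θ/κ = 0.98942/0.44241 = 2.23645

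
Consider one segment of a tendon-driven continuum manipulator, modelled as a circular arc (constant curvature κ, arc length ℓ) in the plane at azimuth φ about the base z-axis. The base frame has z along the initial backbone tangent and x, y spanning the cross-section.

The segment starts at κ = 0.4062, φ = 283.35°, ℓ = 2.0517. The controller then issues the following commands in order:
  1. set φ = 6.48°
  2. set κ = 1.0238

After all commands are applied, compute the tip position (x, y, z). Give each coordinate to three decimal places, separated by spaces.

initial: κ=0.4062, φ=283.35°, ℓ=2.0517
cmd 1: set φ=6.48° → (κ,φ,ℓ)=(0.4062,6.48°,2.0517) → tip=(0.8014,0.0910,1.8223)
cmd 2: set κ=1.0238 → (κ,φ,ℓ)=(1.0238,6.48°,2.0517) → tip=(1.4609,0.1659,0.8429)

1.461 0.166 0.843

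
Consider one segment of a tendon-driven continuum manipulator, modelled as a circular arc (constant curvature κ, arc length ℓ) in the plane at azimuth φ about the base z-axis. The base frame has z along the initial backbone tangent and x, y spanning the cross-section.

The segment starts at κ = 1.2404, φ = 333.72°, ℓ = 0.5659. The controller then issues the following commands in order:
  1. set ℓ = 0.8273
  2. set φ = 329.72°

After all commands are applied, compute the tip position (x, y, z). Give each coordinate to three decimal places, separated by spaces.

0.336 -0.196 0.690

initial: κ=1.2404, φ=333.72°, ℓ=0.5659
cmd 1: set ℓ=0.8273 → (κ,φ,ℓ)=(1.2404,333.72°,0.8273) → tip=(0.3484,-0.1720,0.6896)
cmd 2: set φ=329.72° → (κ,φ,ℓ)=(1.2404,329.72°,0.8273) → tip=(0.3355,-0.1959,0.6896)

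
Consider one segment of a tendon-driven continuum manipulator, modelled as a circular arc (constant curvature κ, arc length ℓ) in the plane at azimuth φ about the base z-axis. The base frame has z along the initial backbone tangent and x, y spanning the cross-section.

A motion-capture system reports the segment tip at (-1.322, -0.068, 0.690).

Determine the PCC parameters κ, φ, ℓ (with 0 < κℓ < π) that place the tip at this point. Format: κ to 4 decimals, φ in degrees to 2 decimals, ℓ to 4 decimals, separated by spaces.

ρ = √(x²+y²) = √(-1.322² + -0.068²) = 1.32375
φ = atan2(y, x) mod 360° = atan2(-0.068, -1.322) = 182.9445°
|p|² = ρ² + z² = 1.32375² + 0.690² = 2.22841
κ = 2ρ / |p|² = 2×1.32375 / 2.22841 = 1.18807
θ = 2·atan2(ρ, z) = 2·atan2(1.32375, 0.690) = 2.18059 rad
ℓ = θ/κ = 2.18059/1.18807 = 1.83541

1.1881 182.94 1.8354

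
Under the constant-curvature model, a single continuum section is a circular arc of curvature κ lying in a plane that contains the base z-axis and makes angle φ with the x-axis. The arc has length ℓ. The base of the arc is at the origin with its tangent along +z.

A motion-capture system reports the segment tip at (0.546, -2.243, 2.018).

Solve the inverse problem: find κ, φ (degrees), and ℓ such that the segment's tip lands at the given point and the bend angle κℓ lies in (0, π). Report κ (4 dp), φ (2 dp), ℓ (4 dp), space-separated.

0.4911 283.68 3.4716

ρ = √(x²+y²) = √(0.546² + -2.243²) = 2.30850
φ = atan2(y, x) mod 360° = atan2(-2.243, 0.546) = 283.6811°
|p|² = ρ² + z² = 2.30850² + 2.018² = 9.40149
κ = 2ρ / |p|² = 2×2.30850 / 9.40149 = 0.49109
θ = 2·atan2(ρ, z) = 2·atan2(2.30850, 2.018) = 1.70488 rad
ℓ = θ/κ = 1.70488/0.49109 = 3.47162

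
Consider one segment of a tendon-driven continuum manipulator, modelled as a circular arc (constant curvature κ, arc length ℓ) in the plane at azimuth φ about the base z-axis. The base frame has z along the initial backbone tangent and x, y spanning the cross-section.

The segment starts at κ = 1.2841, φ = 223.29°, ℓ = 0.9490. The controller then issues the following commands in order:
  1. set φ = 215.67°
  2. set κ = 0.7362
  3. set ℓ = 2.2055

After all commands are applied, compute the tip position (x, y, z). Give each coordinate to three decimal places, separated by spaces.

-1.162 -0.834 1.356

initial: κ=1.2841, φ=223.29°, ℓ=0.9490
cmd 1: set φ=215.67° → (κ,φ,ℓ)=(1.2841,215.67°,0.9490) → tip=(-0.4144,-0.2975,0.7310)
cmd 2: set κ=0.7362 → (κ,φ,ℓ)=(0.7362,215.67°,0.9490) → tip=(-0.2585,-0.1856,0.8737)
cmd 3: set ℓ=2.2055 → (κ,φ,ℓ)=(0.7362,215.67°,2.2055) → tip=(-1.1618,-0.8339,1.3564)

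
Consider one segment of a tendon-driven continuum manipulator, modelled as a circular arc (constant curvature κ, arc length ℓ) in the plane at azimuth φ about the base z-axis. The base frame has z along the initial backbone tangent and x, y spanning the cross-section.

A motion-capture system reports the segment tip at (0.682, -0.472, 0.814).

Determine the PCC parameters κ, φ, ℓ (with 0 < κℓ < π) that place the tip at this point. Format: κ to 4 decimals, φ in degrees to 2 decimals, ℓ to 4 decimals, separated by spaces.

1.2283 325.31 1.2941

ρ = √(x²+y²) = √(0.682² + -0.472²) = 0.82940
φ = atan2(y, x) mod 360° = atan2(-0.472, 0.682) = 325.3136°
|p|² = ρ² + z² = 0.82940² + 0.814² = 1.35050
κ = 2ρ / |p|² = 2×0.82940 / 1.35050 = 1.22829
θ = 2·atan2(ρ, z) = 2·atan2(0.82940, 0.814) = 1.58954 rad
ℓ = θ/κ = 1.58954/1.22829 = 1.29411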